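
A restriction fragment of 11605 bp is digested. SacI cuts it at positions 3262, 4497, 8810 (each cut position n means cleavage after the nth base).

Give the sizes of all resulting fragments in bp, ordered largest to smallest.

Linear molecule, 3 cuts → 4 fragments:
  3262 − 0 = 3262 bp
  4497 − 3262 = 1235 bp
  8810 − 4497 = 4313 bp
  11605 − 8810 = 2795 bp
Sorted largest to smallest: 4313, 3262, 2795, 1235 bp.

4313, 3262, 2795, 1235 bp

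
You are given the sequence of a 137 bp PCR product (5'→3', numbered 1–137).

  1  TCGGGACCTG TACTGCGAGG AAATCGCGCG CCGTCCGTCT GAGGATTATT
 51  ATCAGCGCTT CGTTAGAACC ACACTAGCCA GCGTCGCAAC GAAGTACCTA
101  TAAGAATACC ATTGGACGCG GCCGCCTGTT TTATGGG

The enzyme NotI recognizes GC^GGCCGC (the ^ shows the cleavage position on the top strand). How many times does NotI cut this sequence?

1

GCGGCCGC occurs starting at position 118.
NotI cuts at 1 site.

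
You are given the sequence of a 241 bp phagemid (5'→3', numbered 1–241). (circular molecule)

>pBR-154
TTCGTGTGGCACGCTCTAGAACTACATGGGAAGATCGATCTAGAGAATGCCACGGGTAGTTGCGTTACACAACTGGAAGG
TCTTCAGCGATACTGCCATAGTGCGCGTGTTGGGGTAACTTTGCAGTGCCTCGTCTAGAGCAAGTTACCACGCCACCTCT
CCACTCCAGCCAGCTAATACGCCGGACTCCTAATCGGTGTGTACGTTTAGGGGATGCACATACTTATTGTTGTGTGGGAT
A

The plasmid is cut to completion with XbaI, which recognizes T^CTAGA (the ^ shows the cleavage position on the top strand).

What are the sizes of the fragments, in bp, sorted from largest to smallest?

122, 95, 24 bp

XbaI sites (TCTAGA) start at positions 15, 39, 134.
XbaI cuts after the first base of each site, so after positions 15, 39, 134.
Circular molecule, 3 cuts → 3 fragments:
  16–39 → 24 bp
  40–134 → 95 bp
  135–241 then 1–15 → 107 + 15 = 122 bp
Sorted largest to smallest: 122, 95, 24 bp.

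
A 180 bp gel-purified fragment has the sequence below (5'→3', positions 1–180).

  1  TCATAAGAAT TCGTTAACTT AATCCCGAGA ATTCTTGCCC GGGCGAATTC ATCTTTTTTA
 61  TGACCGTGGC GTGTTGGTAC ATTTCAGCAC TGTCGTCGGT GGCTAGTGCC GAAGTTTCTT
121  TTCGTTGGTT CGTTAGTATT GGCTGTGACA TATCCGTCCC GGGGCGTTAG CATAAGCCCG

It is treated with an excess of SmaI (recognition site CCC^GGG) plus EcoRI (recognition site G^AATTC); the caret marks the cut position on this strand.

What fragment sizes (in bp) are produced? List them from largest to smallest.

115, 22, 20, 11, 7, 5 bp

SmaI sites (CCCGGG) start at positions 38, 158.
SmaI cuts after base 3 of each site, so after positions 40, 160.
EcoRI sites (GAATTC) start at positions 7, 29, 45.
EcoRI cuts after the first base of each site, so after positions 7, 29, 45.
Combined cut positions: 7, 29, 40, 45, 160.
Linear molecule, 5 cuts → 6 fragments:
  1–7 → 7 bp
  8–29 → 22 bp
  30–40 → 11 bp
  41–45 → 5 bp
  46–160 → 115 bp
  161–180 → 20 bp
Sorted largest to smallest: 115, 22, 20, 11, 7, 5 bp.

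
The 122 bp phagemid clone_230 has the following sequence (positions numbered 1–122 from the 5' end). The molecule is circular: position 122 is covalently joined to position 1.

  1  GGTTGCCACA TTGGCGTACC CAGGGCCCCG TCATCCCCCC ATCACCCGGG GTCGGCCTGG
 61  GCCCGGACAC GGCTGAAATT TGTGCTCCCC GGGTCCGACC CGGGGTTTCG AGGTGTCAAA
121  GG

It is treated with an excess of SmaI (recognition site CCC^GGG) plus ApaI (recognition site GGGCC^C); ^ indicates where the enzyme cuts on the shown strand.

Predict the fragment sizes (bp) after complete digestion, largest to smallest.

48, 27, 20, 16, 11 bp

SmaI sites (CCCGGG) start at positions 45, 88, 99.
SmaI cuts after base 3 of each site, so after positions 47, 90, 101.
ApaI sites (GGGCCC) start at positions 23, 59.
ApaI cuts after base 5 of each site (before the last base), so after positions 27, 63.
Combined cut positions: 27, 47, 63, 90, 101.
Circular molecule, 5 cuts → 5 fragments:
  28–47 → 20 bp
  48–63 → 16 bp
  64–90 → 27 bp
  91–101 → 11 bp
  102–122 then 1–27 → 21 + 27 = 48 bp
Sorted largest to smallest: 48, 27, 20, 16, 11 bp.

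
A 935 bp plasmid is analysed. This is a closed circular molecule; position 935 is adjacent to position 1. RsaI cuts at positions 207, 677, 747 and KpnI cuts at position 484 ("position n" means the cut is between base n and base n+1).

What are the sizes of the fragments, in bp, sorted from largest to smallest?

395, 277, 193, 70 bp

Combined cut positions (sorted): 207, 484, 677, 747.
Circular molecule, 4 cuts → 4 fragments:
  484 − 207 = 277 bp
  677 − 484 = 193 bp
  747 − 677 = 70 bp
  wrap: 935 − 747 + 207 = 395 bp
Sorted largest to smallest: 395, 277, 193, 70 bp.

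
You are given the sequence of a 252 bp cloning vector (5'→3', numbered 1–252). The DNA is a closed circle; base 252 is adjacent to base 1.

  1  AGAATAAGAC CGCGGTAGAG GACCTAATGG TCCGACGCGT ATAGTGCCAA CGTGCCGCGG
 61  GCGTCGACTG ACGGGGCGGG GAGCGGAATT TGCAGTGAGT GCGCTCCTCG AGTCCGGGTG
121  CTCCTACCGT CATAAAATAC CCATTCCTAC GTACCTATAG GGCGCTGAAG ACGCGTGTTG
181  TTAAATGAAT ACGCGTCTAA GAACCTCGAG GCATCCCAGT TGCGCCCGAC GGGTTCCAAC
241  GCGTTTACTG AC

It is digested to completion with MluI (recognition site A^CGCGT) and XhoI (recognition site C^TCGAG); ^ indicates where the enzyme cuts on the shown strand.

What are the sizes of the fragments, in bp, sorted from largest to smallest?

72, 64, 48, 34, 20, 14 bp

MluI sites (ACGCGT) start at positions 35, 171, 191, 239.
MluI cuts after the first base of each site, so after positions 35, 171, 191, 239.
XhoI sites (CTCGAG) start at positions 107, 205.
XhoI cuts after the first base of each site, so after positions 107, 205.
Combined cut positions: 35, 107, 171, 191, 205, 239.
Circular molecule, 6 cuts → 6 fragments:
  36–107 → 72 bp
  108–171 → 64 bp
  172–191 → 20 bp
  192–205 → 14 bp
  206–239 → 34 bp
  240–252 then 1–35 → 13 + 35 = 48 bp
Sorted largest to smallest: 72, 64, 48, 34, 20, 14 bp.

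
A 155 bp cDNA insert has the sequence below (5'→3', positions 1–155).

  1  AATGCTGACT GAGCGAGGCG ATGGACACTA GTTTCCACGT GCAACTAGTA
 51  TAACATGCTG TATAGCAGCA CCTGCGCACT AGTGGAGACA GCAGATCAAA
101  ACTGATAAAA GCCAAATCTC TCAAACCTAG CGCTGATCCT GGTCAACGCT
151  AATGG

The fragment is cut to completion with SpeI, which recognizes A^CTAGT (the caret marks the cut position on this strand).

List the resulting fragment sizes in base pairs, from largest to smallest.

SpeI sites (ACTAGT) start at positions 27, 44, 78.
SpeI cuts after the first base of each site, so after positions 27, 44, 78.
Linear molecule, 3 cuts → 4 fragments:
  1–27 → 27 bp
  28–44 → 17 bp
  45–78 → 34 bp
  79–155 → 77 bp
Sorted largest to smallest: 77, 34, 27, 17 bp.

77, 34, 27, 17 bp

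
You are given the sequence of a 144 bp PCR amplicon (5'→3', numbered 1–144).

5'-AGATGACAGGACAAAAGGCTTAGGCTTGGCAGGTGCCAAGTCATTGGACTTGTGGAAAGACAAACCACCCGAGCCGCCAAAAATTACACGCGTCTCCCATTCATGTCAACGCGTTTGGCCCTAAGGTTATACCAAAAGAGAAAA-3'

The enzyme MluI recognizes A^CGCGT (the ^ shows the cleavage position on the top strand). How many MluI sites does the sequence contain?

ACGCGT occurs starting at positions 88, 109.
MluI cuts at 2 sites.

2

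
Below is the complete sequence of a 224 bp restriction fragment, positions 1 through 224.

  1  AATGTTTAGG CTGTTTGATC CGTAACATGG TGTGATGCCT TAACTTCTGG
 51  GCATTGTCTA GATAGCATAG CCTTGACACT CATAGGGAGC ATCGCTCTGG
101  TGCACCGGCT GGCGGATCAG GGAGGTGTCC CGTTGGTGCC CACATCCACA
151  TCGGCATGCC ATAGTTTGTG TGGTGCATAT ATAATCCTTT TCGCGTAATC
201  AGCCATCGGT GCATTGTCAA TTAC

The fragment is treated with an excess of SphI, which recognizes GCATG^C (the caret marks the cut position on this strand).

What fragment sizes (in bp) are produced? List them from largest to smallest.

158, 66 bp

The SphI site (GCATGC) starts at position 154.
SphI cuts after base 5 of each site (before the last base), so after position 158.
Linear molecule, 1 cut → 2 fragments:
  1–158 → 158 bp
  159–224 → 66 bp
Sorted largest to smallest: 158, 66 bp.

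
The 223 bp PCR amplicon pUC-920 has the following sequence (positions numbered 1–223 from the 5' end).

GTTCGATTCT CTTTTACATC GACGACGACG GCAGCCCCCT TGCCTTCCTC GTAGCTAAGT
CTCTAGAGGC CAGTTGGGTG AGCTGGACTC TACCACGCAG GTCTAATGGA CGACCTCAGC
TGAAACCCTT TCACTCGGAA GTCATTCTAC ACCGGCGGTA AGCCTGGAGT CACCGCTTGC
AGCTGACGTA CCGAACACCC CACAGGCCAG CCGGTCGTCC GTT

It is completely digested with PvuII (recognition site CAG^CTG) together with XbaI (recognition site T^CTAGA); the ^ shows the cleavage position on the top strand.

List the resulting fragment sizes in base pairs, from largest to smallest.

PvuII sites (CAGCTG) start at positions 117, 180.
PvuII cuts after base 3 of each site, so after positions 119, 182.
The XbaI site (TCTAGA) starts at position 62.
XbaI cuts after the first base of each site, so after position 62.
Combined cut positions: 62, 119, 182.
Linear molecule, 3 cuts → 4 fragments:
  1–62 → 62 bp
  63–119 → 57 bp
  120–182 → 63 bp
  183–223 → 41 bp
Sorted largest to smallest: 63, 62, 57, 41 bp.

63, 62, 57, 41 bp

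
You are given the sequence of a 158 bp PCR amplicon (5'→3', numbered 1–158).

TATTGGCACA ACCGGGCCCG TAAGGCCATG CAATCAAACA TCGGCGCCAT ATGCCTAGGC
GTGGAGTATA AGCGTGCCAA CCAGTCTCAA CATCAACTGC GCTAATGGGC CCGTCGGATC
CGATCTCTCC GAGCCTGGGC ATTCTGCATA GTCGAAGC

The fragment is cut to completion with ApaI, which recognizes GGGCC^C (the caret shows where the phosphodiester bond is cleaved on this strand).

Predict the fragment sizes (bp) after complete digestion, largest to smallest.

ApaI sites (GGGCCC) start at positions 14, 107.
ApaI cuts after base 5 of each site (before the last base), so after positions 18, 111.
Linear molecule, 2 cuts → 3 fragments:
  1–18 → 18 bp
  19–111 → 93 bp
  112–158 → 47 bp
Sorted largest to smallest: 93, 47, 18 bp.

93, 47, 18 bp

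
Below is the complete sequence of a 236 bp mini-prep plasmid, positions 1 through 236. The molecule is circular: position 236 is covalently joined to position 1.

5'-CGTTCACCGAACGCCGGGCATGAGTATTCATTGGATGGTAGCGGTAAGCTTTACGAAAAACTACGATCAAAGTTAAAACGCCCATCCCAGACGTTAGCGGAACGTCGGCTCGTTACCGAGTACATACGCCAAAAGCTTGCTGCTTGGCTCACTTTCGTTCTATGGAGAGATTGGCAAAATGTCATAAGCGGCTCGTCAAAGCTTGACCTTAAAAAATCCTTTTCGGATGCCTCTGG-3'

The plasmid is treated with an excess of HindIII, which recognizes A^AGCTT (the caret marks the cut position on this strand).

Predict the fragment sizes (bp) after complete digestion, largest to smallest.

HindIII sites (AAGCTT) start at positions 46, 133, 199.
HindIII cuts after the first base of each site, so after positions 46, 133, 199.
Circular molecule, 3 cuts → 3 fragments:
  47–133 → 87 bp
  134–199 → 66 bp
  200–236 then 1–46 → 37 + 46 = 83 bp
Sorted largest to smallest: 87, 83, 66 bp.

87, 83, 66 bp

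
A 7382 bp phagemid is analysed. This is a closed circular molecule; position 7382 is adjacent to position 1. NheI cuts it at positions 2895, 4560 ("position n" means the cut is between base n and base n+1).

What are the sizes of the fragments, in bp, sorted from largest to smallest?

Circular molecule, 2 cuts → 2 fragments:
  4560 − 2895 = 1665 bp
  wrap: 7382 − 4560 + 2895 = 5717 bp
Sorted largest to smallest: 5717, 1665 bp.

5717, 1665 bp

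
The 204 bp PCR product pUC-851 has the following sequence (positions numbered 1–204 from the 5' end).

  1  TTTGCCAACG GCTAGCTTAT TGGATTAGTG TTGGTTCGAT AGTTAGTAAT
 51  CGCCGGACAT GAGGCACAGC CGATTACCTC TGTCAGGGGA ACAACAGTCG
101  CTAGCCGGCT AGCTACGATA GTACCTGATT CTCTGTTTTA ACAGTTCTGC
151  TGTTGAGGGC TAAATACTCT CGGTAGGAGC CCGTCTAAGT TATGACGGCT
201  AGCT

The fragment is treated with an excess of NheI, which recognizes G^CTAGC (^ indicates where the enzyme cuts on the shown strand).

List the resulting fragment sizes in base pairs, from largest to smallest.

90, 89, 11, 8, 6 bp

NheI sites (GCTAGC) start at positions 11, 100, 108, 198.
NheI cuts after the first base of each site, so after positions 11, 100, 108, 198.
Linear molecule, 4 cuts → 5 fragments:
  1–11 → 11 bp
  12–100 → 89 bp
  101–108 → 8 bp
  109–198 → 90 bp
  199–204 → 6 bp
Sorted largest to smallest: 90, 89, 11, 8, 6 bp.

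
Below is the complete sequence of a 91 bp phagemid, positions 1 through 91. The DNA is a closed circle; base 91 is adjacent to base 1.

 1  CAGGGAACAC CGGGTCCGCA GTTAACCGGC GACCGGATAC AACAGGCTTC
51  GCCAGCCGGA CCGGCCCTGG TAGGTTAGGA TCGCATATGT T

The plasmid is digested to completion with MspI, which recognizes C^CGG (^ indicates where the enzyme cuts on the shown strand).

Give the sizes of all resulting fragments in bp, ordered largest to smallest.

40, 23, 16, 7, 5 bp

MspI sites (CCGG) start at positions 10, 26, 33, 56, 61.
MspI cuts after the first base of each site, so after positions 10, 26, 33, 56, 61.
Circular molecule, 5 cuts → 5 fragments:
  11–26 → 16 bp
  27–33 → 7 bp
  34–56 → 23 bp
  57–61 → 5 bp
  62–91 then 1–10 → 30 + 10 = 40 bp
Sorted largest to smallest: 40, 23, 16, 7, 5 bp.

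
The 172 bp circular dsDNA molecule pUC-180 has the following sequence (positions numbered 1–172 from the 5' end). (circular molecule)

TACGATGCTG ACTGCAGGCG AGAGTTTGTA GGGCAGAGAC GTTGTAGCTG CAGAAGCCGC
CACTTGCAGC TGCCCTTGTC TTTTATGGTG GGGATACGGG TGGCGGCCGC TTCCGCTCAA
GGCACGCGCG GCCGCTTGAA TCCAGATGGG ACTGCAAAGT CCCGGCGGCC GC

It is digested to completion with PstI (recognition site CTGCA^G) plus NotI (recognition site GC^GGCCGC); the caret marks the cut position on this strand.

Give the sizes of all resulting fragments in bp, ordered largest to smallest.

PstI sites (CTGCAG) start at positions 12, 48.
PstI cuts after base 5 of each site (before the last base), so after positions 16, 52.
NotI sites (GCGGCCGC) start at positions 103, 128, 165.
NotI cuts after base 2 of each site, so after positions 104, 129, 166.
Combined cut positions: 16, 52, 104, 129, 166.
Circular molecule, 5 cuts → 5 fragments:
  17–52 → 36 bp
  53–104 → 52 bp
  105–129 → 25 bp
  130–166 → 37 bp
  167–172 then 1–16 → 6 + 16 = 22 bp
Sorted largest to smallest: 52, 37, 36, 25, 22 bp.

52, 37, 36, 25, 22 bp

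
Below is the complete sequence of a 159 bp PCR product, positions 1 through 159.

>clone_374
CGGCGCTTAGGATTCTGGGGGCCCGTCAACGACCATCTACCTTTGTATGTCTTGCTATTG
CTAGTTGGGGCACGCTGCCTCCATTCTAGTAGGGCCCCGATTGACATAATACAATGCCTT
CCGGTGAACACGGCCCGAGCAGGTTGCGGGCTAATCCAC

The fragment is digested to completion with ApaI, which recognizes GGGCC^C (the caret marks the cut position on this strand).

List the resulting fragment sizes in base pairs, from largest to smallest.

73, 63, 23 bp

ApaI sites (GGGCCC) start at positions 19, 92.
ApaI cuts after base 5 of each site (before the last base), so after positions 23, 96.
Linear molecule, 2 cuts → 3 fragments:
  1–23 → 23 bp
  24–96 → 73 bp
  97–159 → 63 bp
Sorted largest to smallest: 73, 63, 23 bp.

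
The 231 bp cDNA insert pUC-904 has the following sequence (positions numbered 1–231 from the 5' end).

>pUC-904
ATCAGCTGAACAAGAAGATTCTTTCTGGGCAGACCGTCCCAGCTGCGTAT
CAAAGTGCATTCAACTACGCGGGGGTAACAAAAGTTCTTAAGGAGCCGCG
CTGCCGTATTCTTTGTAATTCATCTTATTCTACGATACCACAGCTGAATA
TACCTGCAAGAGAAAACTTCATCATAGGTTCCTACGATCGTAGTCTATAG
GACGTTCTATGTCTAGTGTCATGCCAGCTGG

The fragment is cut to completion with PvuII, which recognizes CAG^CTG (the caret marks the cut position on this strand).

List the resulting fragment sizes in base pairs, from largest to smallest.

PvuII sites (CAGCTG) start at positions 3, 40, 141, 225.
PvuII cuts after base 3 of each site, so after positions 5, 42, 143, 227.
Linear molecule, 4 cuts → 5 fragments:
  1–5 → 5 bp
  6–42 → 37 bp
  43–143 → 101 bp
  144–227 → 84 bp
  228–231 → 4 bp
Sorted largest to smallest: 101, 84, 37, 5, 4 bp.

101, 84, 37, 5, 4 bp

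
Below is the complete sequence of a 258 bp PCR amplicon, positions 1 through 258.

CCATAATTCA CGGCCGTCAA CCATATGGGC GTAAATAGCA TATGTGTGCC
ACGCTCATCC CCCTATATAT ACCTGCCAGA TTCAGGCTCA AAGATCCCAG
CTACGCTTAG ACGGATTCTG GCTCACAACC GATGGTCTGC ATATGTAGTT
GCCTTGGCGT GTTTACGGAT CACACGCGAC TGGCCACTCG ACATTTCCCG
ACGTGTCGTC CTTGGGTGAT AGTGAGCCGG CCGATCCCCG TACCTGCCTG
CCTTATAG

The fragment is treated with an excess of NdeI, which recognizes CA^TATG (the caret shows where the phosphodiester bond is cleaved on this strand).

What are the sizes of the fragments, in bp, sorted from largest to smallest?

NdeI sites (CATATG) start at positions 22, 39, 140.
NdeI cuts after base 2 of each site, so after positions 23, 40, 141.
Linear molecule, 3 cuts → 4 fragments:
  1–23 → 23 bp
  24–40 → 17 bp
  41–141 → 101 bp
  142–258 → 117 bp
Sorted largest to smallest: 117, 101, 23, 17 bp.

117, 101, 23, 17 bp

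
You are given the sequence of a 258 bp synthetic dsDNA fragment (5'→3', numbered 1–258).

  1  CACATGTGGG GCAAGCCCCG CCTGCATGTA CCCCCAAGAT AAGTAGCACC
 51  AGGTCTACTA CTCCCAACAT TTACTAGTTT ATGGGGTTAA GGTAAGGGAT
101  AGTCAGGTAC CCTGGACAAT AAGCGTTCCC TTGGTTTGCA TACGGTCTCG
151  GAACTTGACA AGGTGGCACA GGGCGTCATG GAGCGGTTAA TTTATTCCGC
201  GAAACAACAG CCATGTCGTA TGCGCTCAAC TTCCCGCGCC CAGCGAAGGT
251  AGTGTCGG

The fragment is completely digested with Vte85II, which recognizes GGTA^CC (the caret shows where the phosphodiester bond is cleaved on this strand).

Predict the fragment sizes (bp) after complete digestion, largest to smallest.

The Vte85II site (GGTACC) starts at position 106.
Vte85II cuts after base 4 of each site, so after position 109.
Linear molecule, 1 cut → 2 fragments:
  1–109 → 109 bp
  110–258 → 149 bp
Sorted largest to smallest: 149, 109 bp.

149, 109 bp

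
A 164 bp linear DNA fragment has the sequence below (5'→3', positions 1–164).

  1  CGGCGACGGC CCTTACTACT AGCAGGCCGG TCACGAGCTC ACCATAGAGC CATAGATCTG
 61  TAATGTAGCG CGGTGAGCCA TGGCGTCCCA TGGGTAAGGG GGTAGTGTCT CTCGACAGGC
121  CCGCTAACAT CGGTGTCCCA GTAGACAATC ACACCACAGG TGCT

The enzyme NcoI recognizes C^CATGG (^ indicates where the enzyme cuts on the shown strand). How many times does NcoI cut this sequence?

CCATGG occurs starting at positions 78, 88.
NcoI cuts at 2 sites.

2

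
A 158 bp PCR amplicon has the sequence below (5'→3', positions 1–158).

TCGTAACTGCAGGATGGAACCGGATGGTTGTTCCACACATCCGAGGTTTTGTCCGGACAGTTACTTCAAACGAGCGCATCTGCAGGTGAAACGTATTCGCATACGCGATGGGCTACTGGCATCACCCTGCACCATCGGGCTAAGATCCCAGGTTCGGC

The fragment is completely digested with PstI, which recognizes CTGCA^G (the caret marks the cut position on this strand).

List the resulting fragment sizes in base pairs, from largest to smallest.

74, 73, 11 bp

PstI sites (CTGCAG) start at positions 7, 80.
PstI cuts after base 5 of each site (before the last base), so after positions 11, 84.
Linear molecule, 2 cuts → 3 fragments:
  1–11 → 11 bp
  12–84 → 73 bp
  85–158 → 74 bp
Sorted largest to smallest: 74, 73, 11 bp.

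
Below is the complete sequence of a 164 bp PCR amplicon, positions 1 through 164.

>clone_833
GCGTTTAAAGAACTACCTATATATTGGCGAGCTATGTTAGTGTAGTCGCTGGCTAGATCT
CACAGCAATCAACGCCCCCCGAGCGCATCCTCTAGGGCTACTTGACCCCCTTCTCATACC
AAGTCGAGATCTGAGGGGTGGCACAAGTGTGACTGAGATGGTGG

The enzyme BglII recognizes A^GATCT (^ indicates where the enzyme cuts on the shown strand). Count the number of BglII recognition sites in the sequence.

AGATCT occurs starting at positions 55, 127.
BglII cuts at 2 sites.

2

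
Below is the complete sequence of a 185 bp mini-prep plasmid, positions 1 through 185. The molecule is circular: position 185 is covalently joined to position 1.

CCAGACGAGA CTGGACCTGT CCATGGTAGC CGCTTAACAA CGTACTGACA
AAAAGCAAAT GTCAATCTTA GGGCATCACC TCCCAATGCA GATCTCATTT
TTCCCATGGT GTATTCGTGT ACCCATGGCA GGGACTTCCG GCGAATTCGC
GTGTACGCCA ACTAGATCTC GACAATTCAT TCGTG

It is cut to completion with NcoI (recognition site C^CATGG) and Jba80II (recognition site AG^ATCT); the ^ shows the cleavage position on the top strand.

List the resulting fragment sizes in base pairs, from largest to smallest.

70, 42, 41, 19, 13 bp

NcoI sites (CCATGG) start at positions 21, 104, 123.
NcoI cuts after the first base of each site, so after positions 21, 104, 123.
Jba80II sites (AGATCT) start at positions 90, 164.
Jba80II cuts after base 2 of each site, so after positions 91, 165.
Combined cut positions: 21, 91, 104, 123, 165.
Circular molecule, 5 cuts → 5 fragments:
  22–91 → 70 bp
  92–104 → 13 bp
  105–123 → 19 bp
  124–165 → 42 bp
  166–185 then 1–21 → 20 + 21 = 41 bp
Sorted largest to smallest: 70, 42, 41, 19, 13 bp.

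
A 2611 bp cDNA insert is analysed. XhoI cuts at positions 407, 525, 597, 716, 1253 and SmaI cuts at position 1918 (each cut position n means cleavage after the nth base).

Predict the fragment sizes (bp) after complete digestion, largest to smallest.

693, 665, 537, 407, 119, 118, 72 bp

Combined cut positions (sorted): 407, 525, 597, 716, 1253, 1918.
Linear molecule, 6 cuts → 7 fragments:
  407 − 0 = 407 bp
  525 − 407 = 118 bp
  597 − 525 = 72 bp
  716 − 597 = 119 bp
  1253 − 716 = 537 bp
  1918 − 1253 = 665 bp
  2611 − 1918 = 693 bp
Sorted largest to smallest: 693, 665, 537, 407, 119, 118, 72 bp.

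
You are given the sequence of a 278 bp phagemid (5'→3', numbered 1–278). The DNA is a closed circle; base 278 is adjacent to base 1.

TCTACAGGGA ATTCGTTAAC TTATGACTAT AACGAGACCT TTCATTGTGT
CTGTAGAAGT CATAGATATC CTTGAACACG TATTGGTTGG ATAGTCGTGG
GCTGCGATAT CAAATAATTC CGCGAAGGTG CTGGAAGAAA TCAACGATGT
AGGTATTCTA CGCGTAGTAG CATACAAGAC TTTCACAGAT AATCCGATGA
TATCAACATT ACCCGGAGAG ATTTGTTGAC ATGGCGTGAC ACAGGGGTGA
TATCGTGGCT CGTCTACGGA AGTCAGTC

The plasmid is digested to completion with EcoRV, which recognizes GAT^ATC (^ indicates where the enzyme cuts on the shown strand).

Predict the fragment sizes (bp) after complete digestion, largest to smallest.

94, 93, 50, 41 bp

EcoRV sites (GATATC) start at positions 65, 106, 199, 249.
EcoRV cuts after base 3 of each site, so after positions 67, 108, 201, 251.
Circular molecule, 4 cuts → 4 fragments:
  68–108 → 41 bp
  109–201 → 93 bp
  202–251 → 50 bp
  252–278 then 1–67 → 27 + 67 = 94 bp
Sorted largest to smallest: 94, 93, 50, 41 bp.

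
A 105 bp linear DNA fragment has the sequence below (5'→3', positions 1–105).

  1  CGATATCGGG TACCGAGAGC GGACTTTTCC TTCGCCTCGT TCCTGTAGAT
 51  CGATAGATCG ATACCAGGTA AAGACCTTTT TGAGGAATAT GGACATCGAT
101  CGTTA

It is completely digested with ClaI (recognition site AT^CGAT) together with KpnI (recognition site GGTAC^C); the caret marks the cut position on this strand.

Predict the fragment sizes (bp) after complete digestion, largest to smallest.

38, 37, 13, 9, 8 bp

ClaI sites (ATCGAT) start at positions 49, 57, 95.
ClaI cuts after base 2 of each site, so after positions 50, 58, 96.
The KpnI site (GGTACC) starts at position 9.
KpnI cuts after base 5 of each site (before the last base), so after position 13.
Combined cut positions: 13, 50, 58, 96.
Linear molecule, 4 cuts → 5 fragments:
  1–13 → 13 bp
  14–50 → 37 bp
  51–58 → 8 bp
  59–96 → 38 bp
  97–105 → 9 bp
Sorted largest to smallest: 38, 37, 13, 9, 8 bp.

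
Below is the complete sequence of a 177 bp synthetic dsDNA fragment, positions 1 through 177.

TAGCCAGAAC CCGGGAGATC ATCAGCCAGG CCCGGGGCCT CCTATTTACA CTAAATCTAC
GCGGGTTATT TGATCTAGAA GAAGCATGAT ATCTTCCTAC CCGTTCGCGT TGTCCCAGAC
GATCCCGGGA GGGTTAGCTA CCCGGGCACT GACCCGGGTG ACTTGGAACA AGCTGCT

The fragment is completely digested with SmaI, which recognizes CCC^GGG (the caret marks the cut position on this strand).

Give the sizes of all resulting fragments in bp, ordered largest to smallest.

93, 22, 21, 17, 12, 12 bp

SmaI sites (CCCGGG) start at positions 10, 31, 124, 141, 153.
SmaI cuts after base 3 of each site, so after positions 12, 33, 126, 143, 155.
Linear molecule, 5 cuts → 6 fragments:
  1–12 → 12 bp
  13–33 → 21 bp
  34–126 → 93 bp
  127–143 → 17 bp
  144–155 → 12 bp
  156–177 → 22 bp
Sorted largest to smallest: 93, 22, 21, 17, 12, 12 bp.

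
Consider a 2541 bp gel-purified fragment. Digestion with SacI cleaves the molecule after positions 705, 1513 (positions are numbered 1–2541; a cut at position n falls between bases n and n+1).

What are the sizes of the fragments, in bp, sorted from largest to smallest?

Linear molecule, 2 cuts → 3 fragments:
  705 − 0 = 705 bp
  1513 − 705 = 808 bp
  2541 − 1513 = 1028 bp
Sorted largest to smallest: 1028, 808, 705 bp.

1028, 808, 705 bp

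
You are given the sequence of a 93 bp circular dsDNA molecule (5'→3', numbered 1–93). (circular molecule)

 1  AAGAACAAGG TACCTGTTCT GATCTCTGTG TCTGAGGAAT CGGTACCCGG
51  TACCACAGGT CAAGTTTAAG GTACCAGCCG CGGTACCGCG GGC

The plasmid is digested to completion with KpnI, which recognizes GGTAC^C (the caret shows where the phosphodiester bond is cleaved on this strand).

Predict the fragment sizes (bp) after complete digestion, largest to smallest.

KpnI sites (GGTACC) start at positions 9, 42, 49, 70, 82.
KpnI cuts after base 5 of each site (before the last base), so after positions 13, 46, 53, 74, 86.
Circular molecule, 5 cuts → 5 fragments:
  14–46 → 33 bp
  47–53 → 7 bp
  54–74 → 21 bp
  75–86 → 12 bp
  87–93 then 1–13 → 7 + 13 = 20 bp
Sorted largest to smallest: 33, 21, 20, 12, 7 bp.

33, 21, 20, 12, 7 bp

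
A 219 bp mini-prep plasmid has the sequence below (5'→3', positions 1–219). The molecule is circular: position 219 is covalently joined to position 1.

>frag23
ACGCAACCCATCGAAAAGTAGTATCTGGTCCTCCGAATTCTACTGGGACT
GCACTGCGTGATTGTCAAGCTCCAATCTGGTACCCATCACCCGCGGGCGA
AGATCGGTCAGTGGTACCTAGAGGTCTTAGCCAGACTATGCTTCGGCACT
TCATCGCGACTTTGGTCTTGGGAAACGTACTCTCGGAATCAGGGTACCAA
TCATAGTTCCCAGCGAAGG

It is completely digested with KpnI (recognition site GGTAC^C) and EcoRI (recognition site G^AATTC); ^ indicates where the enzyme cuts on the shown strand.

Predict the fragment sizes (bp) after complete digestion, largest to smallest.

KpnI sites (GGTACC) start at positions 79, 113, 193.
KpnI cuts after base 5 of each site (before the last base), so after positions 83, 117, 197.
The EcoRI site (GAATTC) starts at position 35.
EcoRI cuts after the first base of each site, so after position 35.
Combined cut positions: 35, 83, 117, 197.
Circular molecule, 4 cuts → 4 fragments:
  36–83 → 48 bp
  84–117 → 34 bp
  118–197 → 80 bp
  198–219 then 1–35 → 22 + 35 = 57 bp
Sorted largest to smallest: 80, 57, 48, 34 bp.

80, 57, 48, 34 bp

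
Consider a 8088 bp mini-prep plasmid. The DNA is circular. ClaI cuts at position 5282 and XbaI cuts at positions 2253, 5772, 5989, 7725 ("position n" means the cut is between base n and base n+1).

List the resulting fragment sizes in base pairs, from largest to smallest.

3029, 2616, 1736, 490, 217 bp

Combined cut positions (sorted): 2253, 5282, 5772, 5989, 7725.
Circular molecule, 5 cuts → 5 fragments:
  5282 − 2253 = 3029 bp
  5772 − 5282 = 490 bp
  5989 − 5772 = 217 bp
  7725 − 5989 = 1736 bp
  wrap: 8088 − 7725 + 2253 = 2616 bp
Sorted largest to smallest: 3029, 2616, 1736, 490, 217 bp.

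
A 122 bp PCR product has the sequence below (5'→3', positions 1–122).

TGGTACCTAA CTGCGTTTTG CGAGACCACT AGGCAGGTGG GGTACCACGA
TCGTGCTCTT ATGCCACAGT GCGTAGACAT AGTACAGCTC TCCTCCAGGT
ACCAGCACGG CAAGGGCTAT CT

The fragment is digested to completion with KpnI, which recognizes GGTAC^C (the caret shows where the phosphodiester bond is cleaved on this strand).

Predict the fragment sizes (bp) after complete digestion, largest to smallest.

57, 39, 20, 6 bp

KpnI sites (GGTACC) start at positions 2, 41, 98.
KpnI cuts after base 5 of each site (before the last base), so after positions 6, 45, 102.
Linear molecule, 3 cuts → 4 fragments:
  1–6 → 6 bp
  7–45 → 39 bp
  46–102 → 57 bp
  103–122 → 20 bp
Sorted largest to smallest: 57, 39, 20, 6 bp.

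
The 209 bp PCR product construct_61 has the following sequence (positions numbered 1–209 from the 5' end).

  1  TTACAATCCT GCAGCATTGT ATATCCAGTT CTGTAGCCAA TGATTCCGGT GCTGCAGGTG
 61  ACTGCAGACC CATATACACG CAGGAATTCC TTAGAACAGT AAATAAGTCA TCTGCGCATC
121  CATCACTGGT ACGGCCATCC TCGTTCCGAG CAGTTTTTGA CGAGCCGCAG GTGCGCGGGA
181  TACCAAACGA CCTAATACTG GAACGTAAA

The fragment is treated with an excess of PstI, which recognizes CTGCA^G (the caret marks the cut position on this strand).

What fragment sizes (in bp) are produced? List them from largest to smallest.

PstI sites (CTGCAG) start at positions 9, 52, 62.
PstI cuts after base 5 of each site (before the last base), so after positions 13, 56, 66.
Linear molecule, 3 cuts → 4 fragments:
  1–13 → 13 bp
  14–56 → 43 bp
  57–66 → 10 bp
  67–209 → 143 bp
Sorted largest to smallest: 143, 43, 13, 10 bp.

143, 43, 13, 10 bp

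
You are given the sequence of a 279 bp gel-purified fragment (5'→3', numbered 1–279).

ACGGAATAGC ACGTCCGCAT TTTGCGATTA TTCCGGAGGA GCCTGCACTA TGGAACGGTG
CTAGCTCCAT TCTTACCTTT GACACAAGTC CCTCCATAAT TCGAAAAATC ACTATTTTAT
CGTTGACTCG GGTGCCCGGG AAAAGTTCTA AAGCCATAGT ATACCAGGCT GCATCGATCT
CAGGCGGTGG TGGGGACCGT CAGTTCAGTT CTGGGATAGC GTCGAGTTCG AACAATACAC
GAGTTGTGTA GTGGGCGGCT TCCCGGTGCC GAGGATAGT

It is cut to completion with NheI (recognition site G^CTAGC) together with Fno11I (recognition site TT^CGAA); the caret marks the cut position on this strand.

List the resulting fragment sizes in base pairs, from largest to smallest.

127, 60, 51, 41 bp

The NheI site (GCTAGC) starts at position 60.
NheI cuts after the first base of each site, so after position 60.
Fno11I sites (TTCGAA) start at positions 100, 227.
Fno11I cuts after base 2 of each site, so after positions 101, 228.
Combined cut positions: 60, 101, 228.
Linear molecule, 3 cuts → 4 fragments:
  1–60 → 60 bp
  61–101 → 41 bp
  102–228 → 127 bp
  229–279 → 51 bp
Sorted largest to smallest: 127, 60, 51, 41 bp.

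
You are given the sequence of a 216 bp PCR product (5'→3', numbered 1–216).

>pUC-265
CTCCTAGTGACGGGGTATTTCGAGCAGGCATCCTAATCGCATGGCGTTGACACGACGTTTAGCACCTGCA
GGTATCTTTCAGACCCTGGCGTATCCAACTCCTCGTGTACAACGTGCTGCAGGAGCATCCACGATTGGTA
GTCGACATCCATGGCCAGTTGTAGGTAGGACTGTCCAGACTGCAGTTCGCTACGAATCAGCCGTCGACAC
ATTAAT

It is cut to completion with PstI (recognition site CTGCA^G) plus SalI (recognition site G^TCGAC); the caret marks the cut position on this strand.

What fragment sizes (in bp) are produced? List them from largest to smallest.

PstI sites (CTGCAG) start at positions 66, 117, 180.
PstI cuts after base 5 of each site (before the last base), so after positions 70, 121, 184.
SalI sites (GTCGAC) start at positions 141, 203.
SalI cuts after the first base of each site, so after positions 141, 203.
Combined cut positions: 70, 121, 141, 184, 203.
Linear molecule, 5 cuts → 6 fragments:
  1–70 → 70 bp
  71–121 → 51 bp
  122–141 → 20 bp
  142–184 → 43 bp
  185–203 → 19 bp
  204–216 → 13 bp
Sorted largest to smallest: 70, 51, 43, 20, 19, 13 bp.

70, 51, 43, 20, 19, 13 bp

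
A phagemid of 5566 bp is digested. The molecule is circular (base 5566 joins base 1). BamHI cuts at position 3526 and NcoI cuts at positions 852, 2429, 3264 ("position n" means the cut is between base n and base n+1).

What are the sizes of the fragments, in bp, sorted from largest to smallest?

2892, 1577, 835, 262 bp

Combined cut positions (sorted): 852, 2429, 3264, 3526.
Circular molecule, 4 cuts → 4 fragments:
  2429 − 852 = 1577 bp
  3264 − 2429 = 835 bp
  3526 − 3264 = 262 bp
  wrap: 5566 − 3526 + 852 = 2892 bp
Sorted largest to smallest: 2892, 1577, 835, 262 bp.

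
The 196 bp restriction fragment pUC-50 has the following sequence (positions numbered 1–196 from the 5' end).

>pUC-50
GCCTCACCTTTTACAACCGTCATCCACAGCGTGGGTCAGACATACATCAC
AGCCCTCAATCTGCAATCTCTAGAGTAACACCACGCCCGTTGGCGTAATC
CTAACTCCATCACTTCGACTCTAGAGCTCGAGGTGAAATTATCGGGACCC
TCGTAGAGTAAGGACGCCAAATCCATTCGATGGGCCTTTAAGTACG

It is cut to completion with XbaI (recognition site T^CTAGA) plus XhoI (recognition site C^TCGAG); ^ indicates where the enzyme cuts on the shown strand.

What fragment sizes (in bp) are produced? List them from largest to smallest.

XbaI sites (TCTAGA) start at positions 69, 120.
XbaI cuts after the first base of each site, so after positions 69, 120.
The XhoI site (CTCGAG) starts at position 127.
XhoI cuts after the first base of each site, so after position 127.
Combined cut positions: 69, 120, 127.
Linear molecule, 3 cuts → 4 fragments:
  1–69 → 69 bp
  70–120 → 51 bp
  121–127 → 7 bp
  128–196 → 69 bp
Sorted largest to smallest: 69, 69, 51, 7 bp.

69, 69, 51, 7 bp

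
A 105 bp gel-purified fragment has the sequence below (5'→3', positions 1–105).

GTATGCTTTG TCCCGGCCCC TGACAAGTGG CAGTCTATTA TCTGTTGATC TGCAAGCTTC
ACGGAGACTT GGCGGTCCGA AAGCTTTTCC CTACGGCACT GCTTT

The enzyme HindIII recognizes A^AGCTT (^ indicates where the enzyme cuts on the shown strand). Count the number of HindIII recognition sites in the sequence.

2

AAGCTT occurs starting at positions 54, 81.
HindIII cuts at 2 sites.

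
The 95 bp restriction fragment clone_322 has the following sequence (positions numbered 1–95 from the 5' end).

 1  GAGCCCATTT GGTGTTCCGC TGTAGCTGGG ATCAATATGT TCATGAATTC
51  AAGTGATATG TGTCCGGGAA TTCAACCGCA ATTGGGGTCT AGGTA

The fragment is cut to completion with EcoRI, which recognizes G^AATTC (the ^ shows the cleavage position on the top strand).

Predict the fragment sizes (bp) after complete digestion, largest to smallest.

EcoRI sites (GAATTC) start at positions 45, 68.
EcoRI cuts after the first base of each site, so after positions 45, 68.
Linear molecule, 2 cuts → 3 fragments:
  1–45 → 45 bp
  46–68 → 23 bp
  69–95 → 27 bp
Sorted largest to smallest: 45, 27, 23 bp.

45, 27, 23 bp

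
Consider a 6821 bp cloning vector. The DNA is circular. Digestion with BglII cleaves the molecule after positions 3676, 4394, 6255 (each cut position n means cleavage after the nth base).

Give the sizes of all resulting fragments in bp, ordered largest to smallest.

4242, 1861, 718 bp

Circular molecule, 3 cuts → 3 fragments:
  4394 − 3676 = 718 bp
  6255 − 4394 = 1861 bp
  wrap: 6821 − 6255 + 3676 = 4242 bp
Sorted largest to smallest: 4242, 1861, 718 bp.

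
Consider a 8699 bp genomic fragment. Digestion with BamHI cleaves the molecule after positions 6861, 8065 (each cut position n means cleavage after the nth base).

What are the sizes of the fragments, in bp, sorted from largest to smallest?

Linear molecule, 2 cuts → 3 fragments:
  6861 − 0 = 6861 bp
  8065 − 6861 = 1204 bp
  8699 − 8065 = 634 bp
Sorted largest to smallest: 6861, 1204, 634 bp.

6861, 1204, 634 bp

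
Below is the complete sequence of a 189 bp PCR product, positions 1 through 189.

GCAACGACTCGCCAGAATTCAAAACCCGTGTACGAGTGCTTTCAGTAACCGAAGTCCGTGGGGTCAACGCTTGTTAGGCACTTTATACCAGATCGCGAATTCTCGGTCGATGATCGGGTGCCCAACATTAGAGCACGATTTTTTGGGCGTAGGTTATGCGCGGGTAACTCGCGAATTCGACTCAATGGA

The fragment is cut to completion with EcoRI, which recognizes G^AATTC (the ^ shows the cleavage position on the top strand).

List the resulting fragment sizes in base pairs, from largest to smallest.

EcoRI sites (GAATTC) start at positions 15, 97, 173.
EcoRI cuts after the first base of each site, so after positions 15, 97, 173.
Linear molecule, 3 cuts → 4 fragments:
  1–15 → 15 bp
  16–97 → 82 bp
  98–173 → 76 bp
  174–189 → 16 bp
Sorted largest to smallest: 82, 76, 16, 15 bp.

82, 76, 16, 15 bp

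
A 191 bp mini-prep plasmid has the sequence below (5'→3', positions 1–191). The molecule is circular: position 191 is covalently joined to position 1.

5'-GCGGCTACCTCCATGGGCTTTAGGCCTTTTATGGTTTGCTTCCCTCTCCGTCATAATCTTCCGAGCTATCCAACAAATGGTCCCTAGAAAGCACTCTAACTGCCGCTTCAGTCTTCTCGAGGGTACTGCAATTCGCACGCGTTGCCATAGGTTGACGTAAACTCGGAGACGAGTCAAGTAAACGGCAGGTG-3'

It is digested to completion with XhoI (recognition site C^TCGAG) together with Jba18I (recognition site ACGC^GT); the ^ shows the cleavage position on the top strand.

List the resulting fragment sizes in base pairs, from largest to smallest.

167, 24 bp

The XhoI site (CTCGAG) starts at position 116.
XhoI cuts after the first base of each site, so after position 116.
The Jba18I site (ACGCGT) starts at position 137.
Jba18I cuts after base 4 of each site, so after position 140.
Combined cut positions: 116, 140.
Circular molecule, 2 cuts → 2 fragments:
  117–140 → 24 bp
  141–191 then 1–116 → 51 + 116 = 167 bp
Sorted largest to smallest: 167, 24 bp.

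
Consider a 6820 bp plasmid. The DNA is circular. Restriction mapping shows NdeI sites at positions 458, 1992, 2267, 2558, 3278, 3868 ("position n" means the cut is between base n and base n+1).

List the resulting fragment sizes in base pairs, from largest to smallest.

3410, 1534, 720, 590, 291, 275 bp

Circular molecule, 6 cuts → 6 fragments:
  1992 − 458 = 1534 bp
  2267 − 1992 = 275 bp
  2558 − 2267 = 291 bp
  3278 − 2558 = 720 bp
  3868 − 3278 = 590 bp
  wrap: 6820 − 3868 + 458 = 3410 bp
Sorted largest to smallest: 3410, 1534, 720, 590, 291, 275 bp.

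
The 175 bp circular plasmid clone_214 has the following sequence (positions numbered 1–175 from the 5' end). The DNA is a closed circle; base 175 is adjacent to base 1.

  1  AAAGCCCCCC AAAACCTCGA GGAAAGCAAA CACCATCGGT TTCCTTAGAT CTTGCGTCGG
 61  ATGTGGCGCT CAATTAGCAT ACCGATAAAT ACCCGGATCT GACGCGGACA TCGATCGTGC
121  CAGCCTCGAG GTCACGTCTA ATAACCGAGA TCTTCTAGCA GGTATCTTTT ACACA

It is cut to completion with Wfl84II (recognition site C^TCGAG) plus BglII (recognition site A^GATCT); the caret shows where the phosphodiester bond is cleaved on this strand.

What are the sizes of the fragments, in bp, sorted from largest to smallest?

Wfl84II sites (CTCGAG) start at positions 16, 125.
Wfl84II cuts after the first base of each site, so after positions 16, 125.
BglII sites (AGATCT) start at positions 47, 148.
BglII cuts after the first base of each site, so after positions 47, 148.
Combined cut positions: 16, 47, 125, 148.
Circular molecule, 4 cuts → 4 fragments:
  17–47 → 31 bp
  48–125 → 78 bp
  126–148 → 23 bp
  149–175 then 1–16 → 27 + 16 = 43 bp
Sorted largest to smallest: 78, 43, 31, 23 bp.

78, 43, 31, 23 bp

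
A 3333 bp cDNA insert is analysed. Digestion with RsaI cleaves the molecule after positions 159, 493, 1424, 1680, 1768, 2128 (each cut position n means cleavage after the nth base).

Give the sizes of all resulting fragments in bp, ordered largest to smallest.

Linear molecule, 6 cuts → 7 fragments:
  159 − 0 = 159 bp
  493 − 159 = 334 bp
  1424 − 493 = 931 bp
  1680 − 1424 = 256 bp
  1768 − 1680 = 88 bp
  2128 − 1768 = 360 bp
  3333 − 2128 = 1205 bp
Sorted largest to smallest: 1205, 931, 360, 334, 256, 159, 88 bp.

1205, 931, 360, 334, 256, 159, 88 bp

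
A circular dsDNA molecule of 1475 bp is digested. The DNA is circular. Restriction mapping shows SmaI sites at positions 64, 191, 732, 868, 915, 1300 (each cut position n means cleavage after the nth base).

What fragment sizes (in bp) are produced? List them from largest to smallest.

541, 385, 239, 136, 127, 47 bp

Circular molecule, 6 cuts → 6 fragments:
  191 − 64 = 127 bp
  732 − 191 = 541 bp
  868 − 732 = 136 bp
  915 − 868 = 47 bp
  1300 − 915 = 385 bp
  wrap: 1475 − 1300 + 64 = 239 bp
Sorted largest to smallest: 541, 385, 239, 136, 127, 47 bp.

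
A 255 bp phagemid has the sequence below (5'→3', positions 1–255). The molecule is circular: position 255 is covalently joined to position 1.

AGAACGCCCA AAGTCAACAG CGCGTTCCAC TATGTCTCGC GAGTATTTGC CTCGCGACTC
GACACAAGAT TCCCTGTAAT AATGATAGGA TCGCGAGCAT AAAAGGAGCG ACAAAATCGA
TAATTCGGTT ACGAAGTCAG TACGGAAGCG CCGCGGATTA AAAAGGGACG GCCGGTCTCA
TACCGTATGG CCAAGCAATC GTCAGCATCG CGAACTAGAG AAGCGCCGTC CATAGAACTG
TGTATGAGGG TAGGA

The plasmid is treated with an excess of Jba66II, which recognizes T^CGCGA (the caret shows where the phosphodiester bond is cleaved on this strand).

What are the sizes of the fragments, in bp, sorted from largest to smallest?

117, 84, 39, 15 bp

Jba66II sites (TCGCGA) start at positions 37, 52, 91, 208.
Jba66II cuts after the first base of each site, so after positions 37, 52, 91, 208.
Circular molecule, 4 cuts → 4 fragments:
  38–52 → 15 bp
  53–91 → 39 bp
  92–208 → 117 bp
  209–255 then 1–37 → 47 + 37 = 84 bp
Sorted largest to smallest: 117, 84, 39, 15 bp.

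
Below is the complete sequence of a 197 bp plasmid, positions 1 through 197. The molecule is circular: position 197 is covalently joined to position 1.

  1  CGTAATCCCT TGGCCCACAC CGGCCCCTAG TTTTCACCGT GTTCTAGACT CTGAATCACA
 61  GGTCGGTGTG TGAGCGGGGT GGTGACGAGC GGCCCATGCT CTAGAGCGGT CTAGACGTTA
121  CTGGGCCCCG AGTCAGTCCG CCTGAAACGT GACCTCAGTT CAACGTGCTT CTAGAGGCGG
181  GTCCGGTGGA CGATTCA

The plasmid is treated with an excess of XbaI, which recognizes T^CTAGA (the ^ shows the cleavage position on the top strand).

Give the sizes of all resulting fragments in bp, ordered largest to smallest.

XbaI sites (TCTAGA) start at positions 43, 100, 110, 170.
XbaI cuts after the first base of each site, so after positions 43, 100, 110, 170.
Circular molecule, 4 cuts → 4 fragments:
  44–100 → 57 bp
  101–110 → 10 bp
  111–170 → 60 bp
  171–197 then 1–43 → 27 + 43 = 70 bp
Sorted largest to smallest: 70, 60, 57, 10 bp.

70, 60, 57, 10 bp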